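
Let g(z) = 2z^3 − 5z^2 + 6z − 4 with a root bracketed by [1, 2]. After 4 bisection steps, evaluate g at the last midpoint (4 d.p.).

0.2339

m = 1.5, g(m) = 0.5 (+); new bracket [1, 1.5]
m = 1.25, g(m) = -0.40625 (−); new bracket [1.25, 1.5]
m = 1.375, g(m) = -0.003906 (−); new bracket [1.375, 1.5]
m = 1.4375, g(m) = 0.2339 (+); new bracket [1.375, 1.4375]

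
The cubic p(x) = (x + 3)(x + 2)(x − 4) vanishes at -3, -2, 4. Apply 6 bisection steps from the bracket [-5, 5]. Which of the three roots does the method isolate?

midpoint 0: p = -24 < 0 → [0, 5]
midpoint 2.5: p = -37.125 < 0 → [2.5, 5]
midpoint 3.75: p = -9.703125 < 0 → [3.75, 5]
midpoint 4.375: p = 17.6309 > 0 → [3.75, 4.375]
midpoint 4.0625: p = 2.676 > 0 → [3.75, 4.0625]
midpoint 3.90625: p = -3.8241 < 0 → [3.90625, 4.0625]

4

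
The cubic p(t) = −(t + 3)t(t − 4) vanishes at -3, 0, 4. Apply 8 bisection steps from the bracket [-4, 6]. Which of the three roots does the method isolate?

m = 1, p(m) = 12 (+); new bracket [1, 6]
m = 3.5, p(m) = 11.375 (+); new bracket [3.5, 6]
m = 4.75, p(m) = -27.609375 (−); new bracket [3.5, 4.75]
m = 4.125, p(m) = -3.6738 (−); new bracket [3.5, 4.125]
m = 3.8125, p(m) = 4.8699 (+); new bracket [3.8125, 4.125]
m = 3.96875, p(m) = 0.8643 (+); new bracket [3.96875, 4.125]
m = 4.046875, p(m) = -1.3368 (−); new bracket [3.96875, 4.046875]
m = 4.0078125, p(m) = -0.2194 (−); new bracket [3.96875, 4.0078125]

4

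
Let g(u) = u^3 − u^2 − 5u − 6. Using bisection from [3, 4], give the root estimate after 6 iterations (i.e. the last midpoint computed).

m = 3.5, g(m) = 7.125 (+); new bracket [3, 3.5]
m = 3.25, g(m) = 1.515625 (+); new bracket [3, 3.25]
m = 3.125, g(m) = -0.873047 (−); new bracket [3.125, 3.25]
m = 3.1875, g(m) = 0.2878 (+); new bracket [3.125, 3.1875]
m = 3.15625, g(m) = -0.3009 (−); new bracket [3.15625, 3.1875]
m = 3.171875, g(m) = -0.0086 (−); new bracket [3.171875, 3.1875]

3.171875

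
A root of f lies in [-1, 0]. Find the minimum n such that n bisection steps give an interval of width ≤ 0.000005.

Width after n steps is 1/2^n. Need 2^n ≥ 1/0.000005 = 200000.
2^17 = 131072 < 200000 ≤ 2^18 = 262144, so n = 18.

18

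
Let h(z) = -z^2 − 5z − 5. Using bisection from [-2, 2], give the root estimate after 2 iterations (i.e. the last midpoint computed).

h(0) = -5 < 0, so the root lies in [-2, 0]
h(-1) = -1 < 0, so the root lies in [-2, -1]

-1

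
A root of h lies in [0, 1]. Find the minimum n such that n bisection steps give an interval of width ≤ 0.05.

Width after n steps is 1/2^n. Need 2^n ≥ 1/0.05 = 20.
2^4 = 16 < 20 ≤ 2^5 = 32, so n = 5.

5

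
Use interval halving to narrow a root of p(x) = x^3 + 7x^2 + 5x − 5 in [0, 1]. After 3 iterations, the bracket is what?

[0.5, 0.625]

m = 0.5, p(m) = -0.625 (−); new bracket [0.5, 1]
m = 0.75, p(m) = 3.109375 (+); new bracket [0.5, 0.75]
m = 0.625, p(m) = 1.103516 (+); new bracket [0.5, 0.625]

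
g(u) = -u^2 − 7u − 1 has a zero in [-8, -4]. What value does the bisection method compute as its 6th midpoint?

-6.8125

u = -6 gives g = 5, positive; keep [-8, -6]
u = -7 gives g = -1, negative; keep [-7, -6]
u = -6.5 gives g = 2.25, positive; keep [-7, -6.5]
u = -6.75 gives g = 0.6875, positive; keep [-7, -6.75]
u = -6.875 gives g = -0.1406, negative; keep [-6.875, -6.75]
u = -6.8125 gives g = 0.2773, positive; keep [-6.875, -6.8125]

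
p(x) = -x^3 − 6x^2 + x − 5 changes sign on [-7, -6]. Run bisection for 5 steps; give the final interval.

[-6.3125, -6.28125]

p(-6.5) = 9.625 > 0, so the root lies in [-6.5, -6]
p(-6.25) = -1.484375 < 0, so the root lies in [-6.5, -6.25]
p(-6.375) = 3.865234 > 0, so the root lies in [-6.375, -6.25]
p(-6.3125) = 1.1399 > 0, so the root lies in [-6.3125, -6.25]
p(-6.28125) = -0.1848 < 0, so the root lies in [-6.3125, -6.28125]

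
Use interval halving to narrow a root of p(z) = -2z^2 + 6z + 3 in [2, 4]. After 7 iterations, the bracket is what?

[3.421875, 3.4375]

z = 3 gives p = 3, positive; keep [3, 4]
z = 3.5 gives p = -0.5, negative; keep [3, 3.5]
z = 3.25 gives p = 1.375, positive; keep [3.25, 3.5]
z = 3.375 gives p = 0.4688, positive; keep [3.375, 3.5]
z = 3.4375 gives p = -0.0078, negative; keep [3.375, 3.4375]
z = 3.40625 gives p = 0.2324, positive; keep [3.40625, 3.4375]
z = 3.421875 gives p = 0.1128, positive; keep [3.421875, 3.4375]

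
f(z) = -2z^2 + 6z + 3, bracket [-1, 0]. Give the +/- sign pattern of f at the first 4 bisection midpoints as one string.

-++-

midpoint -0.5: f = -0.5 < 0 → [-0.5, 0]
midpoint -0.25: f = 1.375 > 0 → [-0.5, -0.25]
midpoint -0.375: f = 0.46875 > 0 → [-0.5, -0.375]
midpoint -0.4375: f = -0.0078 < 0 → [-0.4375, -0.375]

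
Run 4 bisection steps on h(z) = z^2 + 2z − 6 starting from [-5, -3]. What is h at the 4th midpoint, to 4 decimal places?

-0.1094

h(-4) = 2 > 0, so the root lies in [-4, -3]
h(-3.5) = -0.75 < 0, so the root lies in [-4, -3.5]
h(-3.75) = 0.5625 > 0, so the root lies in [-3.75, -3.5]
h(-3.625) = -0.1094 < 0, so the root lies in [-3.75, -3.625]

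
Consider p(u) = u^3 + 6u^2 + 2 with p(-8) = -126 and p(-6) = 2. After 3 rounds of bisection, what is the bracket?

u = -7 gives p = -47, negative; keep [-7, -6]
u = -6.5 gives p = -19.125, negative; keep [-6.5, -6]
u = -6.25 gives p = -7.765625, negative; keep [-6.25, -6]

[-6.25, -6]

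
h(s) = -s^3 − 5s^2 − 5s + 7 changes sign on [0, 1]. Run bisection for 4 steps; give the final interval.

[0.75, 0.8125]

s = 0.5 gives h = 3.125, positive; keep [0.5, 1]
s = 0.75 gives h = 0.015625, positive; keep [0.75, 1]
s = 0.875 gives h = -1.873047, negative; keep [0.75, 0.875]
s = 0.8125 gives h = -0.8997, negative; keep [0.75, 0.8125]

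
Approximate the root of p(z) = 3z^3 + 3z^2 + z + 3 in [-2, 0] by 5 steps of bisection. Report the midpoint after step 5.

m = -1, p(m) = 2 (+); new bracket [-2, -1]
m = -1.5, p(m) = -1.875 (−); new bracket [-1.5, -1]
m = -1.25, p(m) = 0.578125 (+); new bracket [-1.5, -1.25]
m = -1.375, p(m) = -0.502 (−); new bracket [-1.375, -1.25]
m = -1.3125, p(m) = 0.0725 (+); new bracket [-1.375, -1.3125]

-1.3125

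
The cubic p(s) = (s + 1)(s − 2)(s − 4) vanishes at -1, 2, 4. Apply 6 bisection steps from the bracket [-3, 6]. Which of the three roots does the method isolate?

p(1.5) = 3.125 > 0, so the root lies in [-3, 1.5]
p(-0.75) = 3.265625 > 0, so the root lies in [-3, -0.75]
p(-1.875) = -19.919922 < 0, so the root lies in [-1.875, -0.75]
p(-1.3125) = -5.4993 < 0, so the root lies in [-1.3125, -0.75]
p(-1.03125) = -0.4766 < 0, so the root lies in [-1.03125, -0.75]
p(-0.890625) = 1.5462 > 0, so the root lies in [-1.03125, -0.890625]

-1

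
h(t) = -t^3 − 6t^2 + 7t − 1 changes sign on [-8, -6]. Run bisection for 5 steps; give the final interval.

midpoint -7: h = -1 < 0 → [-8, -7]
midpoint -7.5: h = 30.875 > 0 → [-7.5, -7]
midpoint -7.25: h = 13.953125 > 0 → [-7.25, -7]
midpoint -7.125: h = 6.2363 > 0 → [-7.125, -7]
midpoint -7.0625: h = 2.5588 > 0 → [-7.0625, -7]

[-7.0625, -7]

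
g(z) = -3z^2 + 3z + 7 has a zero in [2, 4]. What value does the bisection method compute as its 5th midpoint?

m = 3, g(m) = -11 (−); new bracket [2, 3]
m = 2.5, g(m) = -4.25 (−); new bracket [2, 2.5]
m = 2.25, g(m) = -1.4375 (−); new bracket [2, 2.25]
m = 2.125, g(m) = -0.1719 (−); new bracket [2, 2.125]
m = 2.0625, g(m) = 0.4258 (+); new bracket [2.0625, 2.125]

2.0625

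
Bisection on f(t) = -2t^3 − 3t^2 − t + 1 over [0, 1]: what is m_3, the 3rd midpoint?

t = 0.5 gives f = -0.5, negative; keep [0, 0.5]
t = 0.25 gives f = 0.53125, positive; keep [0.25, 0.5]
t = 0.375 gives f = 0.097656, positive; keep [0.375, 0.5]

0.375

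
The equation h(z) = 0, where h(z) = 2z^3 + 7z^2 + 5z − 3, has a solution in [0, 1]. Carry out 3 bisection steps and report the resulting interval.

midpoint 0.5: h = 1.5 > 0 → [0, 0.5]
midpoint 0.25: h = -1.28125 < 0 → [0.25, 0.5]
midpoint 0.375: h = -0.035156 < 0 → [0.375, 0.5]

[0.375, 0.5]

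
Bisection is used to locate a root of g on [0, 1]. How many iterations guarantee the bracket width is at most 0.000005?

18

Width after n steps is 1/2^n. Need 2^n ≥ 1/0.000005 = 200000.
2^17 = 131072 < 200000 ≤ 2^18 = 262144, so n = 18.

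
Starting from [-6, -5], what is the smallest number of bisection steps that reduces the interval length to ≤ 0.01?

7

Width after n steps is 1/2^n. Need 2^n ≥ 1/0.01 = 100.
2^6 = 64 < 100 ≤ 2^7 = 128, so n = 7.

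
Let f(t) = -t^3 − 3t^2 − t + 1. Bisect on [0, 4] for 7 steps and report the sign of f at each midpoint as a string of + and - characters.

midpoint 2: f = -21 < 0 → [0, 2]
midpoint 1: f = -4 < 0 → [0, 1]
midpoint 0.5: f = -0.375 < 0 → [0, 0.5]
midpoint 0.25: f = 0.5469 > 0 → [0.25, 0.5]
midpoint 0.375: f = 0.1504 > 0 → [0.375, 0.5]
midpoint 0.4375: f = -0.0955 < 0 → [0.375, 0.4375]
midpoint 0.40625: f = 0.0316 > 0 → [0.40625, 0.4375]

---++-+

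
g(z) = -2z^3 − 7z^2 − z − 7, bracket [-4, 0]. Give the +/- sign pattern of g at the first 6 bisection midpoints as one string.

---+-+

midpoint -2: g = -17 < 0 → [-4, -2]
midpoint -3: g = -13 < 0 → [-4, -3]
midpoint -3.5: g = -3.5 < 0 → [-4, -3.5]
midpoint -3.75: g = 3.7812 > 0 → [-3.75, -3.5]
midpoint -3.625: g = -0.0898 < 0 → [-3.75, -3.625]
midpoint -3.6875: g = 1.7866 > 0 → [-3.6875, -3.625]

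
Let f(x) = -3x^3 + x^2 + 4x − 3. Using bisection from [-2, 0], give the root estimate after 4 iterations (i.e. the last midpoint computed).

-1.375

f(-1) = -3 < 0, so the root lies in [-2, -1]
f(-1.5) = 3.375 > 0, so the root lies in [-1.5, -1]
f(-1.25) = -0.578125 < 0, so the root lies in [-1.5, -1.25]
f(-1.375) = 1.1895 > 0, so the root lies in [-1.375, -1.25]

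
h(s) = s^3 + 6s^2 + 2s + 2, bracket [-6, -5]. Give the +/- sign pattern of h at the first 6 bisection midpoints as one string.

h(-5.5) = 6.125 > 0, so the root lies in [-6, -5.5]
h(-5.75) = -1.234375 < 0, so the root lies in [-5.75, -5.5]
h(-5.625) = 2.615234 > 0, so the root lies in [-5.75, -5.625]
h(-5.6875) = 0.7336 > 0, so the root lies in [-5.75, -5.6875]
h(-5.71875) = -0.2395 < 0, so the root lies in [-5.71875, -5.6875]
h(-5.703125) = 0.2498 > 0, so the root lies in [-5.71875, -5.703125]

+-++-+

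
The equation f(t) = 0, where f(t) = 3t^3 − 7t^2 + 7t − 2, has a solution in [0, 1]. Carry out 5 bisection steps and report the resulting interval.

midpoint 0.5: f = 0.125 > 0 → [0, 0.5]
midpoint 0.25: f = -0.640625 < 0 → [0.25, 0.5]
midpoint 0.375: f = -0.201172 < 0 → [0.375, 0.5]
midpoint 0.4375: f = -0.0261 < 0 → [0.4375, 0.5]
midpoint 0.46875: f = 0.0522 > 0 → [0.4375, 0.46875]

[0.4375, 0.46875]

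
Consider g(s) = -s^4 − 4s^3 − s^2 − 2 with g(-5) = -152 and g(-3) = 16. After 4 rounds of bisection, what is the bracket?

[-3.75, -3.625]

m = -4, g(m) = -18 (−); new bracket [-4, -3]
m = -3.5, g(m) = 7.1875 (+); new bracket [-4, -3.5]
m = -3.75, g(m) = -2.878906 (−); new bracket [-3.75, -3.5]
m = -3.625, g(m) = 2.7224 (+); new bracket [-3.75, -3.625]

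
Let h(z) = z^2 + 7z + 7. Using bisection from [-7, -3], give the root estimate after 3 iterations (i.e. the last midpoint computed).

h(-5) = -3 < 0, so the root lies in [-7, -5]
h(-6) = 1 > 0, so the root lies in [-6, -5]
h(-5.5) = -1.25 < 0, so the root lies in [-6, -5.5]

-5.5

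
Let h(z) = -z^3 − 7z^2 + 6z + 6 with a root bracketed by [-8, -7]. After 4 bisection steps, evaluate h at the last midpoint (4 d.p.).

midpoint -7.5: h = -10.875 < 0 → [-8, -7.5]
midpoint -7.75: h = 4.546875 > 0 → [-7.75, -7.5]
midpoint -7.625: h = -3.412109 < 0 → [-7.75, -7.625]
midpoint -7.6875: h = 0.5046 > 0 → [-7.6875, -7.625]

0.5046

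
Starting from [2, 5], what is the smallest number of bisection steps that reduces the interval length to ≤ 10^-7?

Width after n steps is 3/2^n. Need 2^n ≥ 3/10^-7 = 30000000.
2^24 = 16777216 < 30000000 ≤ 2^25 = 33554432, so n = 25.

25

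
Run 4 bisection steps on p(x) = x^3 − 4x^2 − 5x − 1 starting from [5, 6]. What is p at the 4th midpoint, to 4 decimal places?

0.9182

p(5.5) = 16.875 > 0, so the root lies in [5, 5.5]
p(5.25) = 7.203125 > 0, so the root lies in [5, 5.25]
p(5.125) = 2.923828 > 0, so the root lies in [5, 5.125]
p(5.0625) = 0.9182 > 0, so the root lies in [5, 5.0625]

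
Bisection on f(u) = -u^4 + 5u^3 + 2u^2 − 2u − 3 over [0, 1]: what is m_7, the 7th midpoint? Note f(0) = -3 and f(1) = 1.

0.9140625

m = 0.5, f(m) = -2.9375 (−); new bracket [0.5, 1]
m = 0.75, f(m) = -1.582031 (−); new bracket [0.75, 1]
m = 0.875, f(m) = -0.455322 (−); new bracket [0.875, 1]
m = 0.9375, f(m) = 0.2302 (+); new bracket [0.875, 0.9375]
m = 0.90625, f(m) = -0.123 (−); new bracket [0.90625, 0.9375]
m = 0.921875, f(m) = 0.051 (+); new bracket [0.90625, 0.921875]
m = 0.9140625, f(m) = -0.0366 (−); new bracket [0.9140625, 0.921875]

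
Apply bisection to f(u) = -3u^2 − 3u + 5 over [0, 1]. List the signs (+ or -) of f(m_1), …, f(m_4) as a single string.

f(0.5) = 2.75 > 0, so the root lies in [0.5, 1]
f(0.75) = 1.0625 > 0, so the root lies in [0.75, 1]
f(0.875) = 0.078125 > 0, so the root lies in [0.875, 1]
f(0.9375) = -0.4492 < 0, so the root lies in [0.875, 0.9375]

+++-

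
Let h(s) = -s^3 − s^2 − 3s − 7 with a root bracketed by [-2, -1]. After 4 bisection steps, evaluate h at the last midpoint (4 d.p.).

s = -1.5 gives h = -1.375, negative; keep [-2, -1.5]
s = -1.75 gives h = 0.546875, positive; keep [-1.75, -1.5]
s = -1.625 gives h = -0.474609, negative; keep [-1.75, -1.625]
s = -1.6875 gives h = 0.0203, positive; keep [-1.6875, -1.625]

0.0203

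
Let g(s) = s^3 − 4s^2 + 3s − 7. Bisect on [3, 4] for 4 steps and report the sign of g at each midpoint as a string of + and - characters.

m = 3.5, g(m) = -2.625 (−); new bracket [3.5, 4]
m = 3.75, g(m) = 0.734375 (+); new bracket [3.5, 3.75]
m = 3.625, g(m) = -1.052734 (−); new bracket [3.625, 3.75]
m = 3.6875, g(m) = -0.1868 (−); new bracket [3.6875, 3.75]

-+--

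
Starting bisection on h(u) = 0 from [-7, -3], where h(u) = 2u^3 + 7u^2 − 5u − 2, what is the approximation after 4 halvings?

m = -5, h(m) = -52 (−); new bracket [-5, -3]
m = -4, h(m) = 2 (+); new bracket [-5, -4]
m = -4.5, h(m) = -20 (−); new bracket [-4.5, -4]
m = -4.25, h(m) = -7.8438 (−); new bracket [-4.25, -4]

-4.25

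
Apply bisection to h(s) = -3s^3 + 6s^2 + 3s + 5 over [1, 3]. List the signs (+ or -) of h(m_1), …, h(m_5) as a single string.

s = 2 gives h = 11, positive; keep [2, 3]
s = 2.5 gives h = 3.125, positive; keep [2.5, 3]
s = 2.75 gives h = -3.765625, negative; keep [2.5, 2.75]
s = 2.625 gives h = -0.0449, negative; keep [2.5, 2.625]
s = 2.5625 gives h = 1.6067, positive; keep [2.5625, 2.625]

++--+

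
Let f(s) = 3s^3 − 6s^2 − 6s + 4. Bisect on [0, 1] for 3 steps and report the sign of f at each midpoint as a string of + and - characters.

-++

s = 0.5 gives f = -0.125, negative; keep [0, 0.5]
s = 0.25 gives f = 2.171875, positive; keep [0.25, 0.5]
s = 0.375 gives f = 1.064453, positive; keep [0.375, 0.5]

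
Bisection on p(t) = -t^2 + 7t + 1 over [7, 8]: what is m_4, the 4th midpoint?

7.1875

p(7.5) = -2.75 < 0, so the root lies in [7, 7.5]
p(7.25) = -0.8125 < 0, so the root lies in [7, 7.25]
p(7.125) = 0.109375 > 0, so the root lies in [7.125, 7.25]
p(7.1875) = -0.3477 < 0, so the root lies in [7.125, 7.1875]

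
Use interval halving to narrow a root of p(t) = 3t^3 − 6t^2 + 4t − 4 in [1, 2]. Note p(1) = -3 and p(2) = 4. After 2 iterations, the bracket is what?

[1.5, 1.75]

m = 1.5, p(m) = -1.375 (−); new bracket [1.5, 2]
m = 1.75, p(m) = 0.703125 (+); new bracket [1.5, 1.75]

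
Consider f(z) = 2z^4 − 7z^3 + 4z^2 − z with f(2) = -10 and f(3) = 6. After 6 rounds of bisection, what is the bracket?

z = 2.5 gives f = -8.75, negative; keep [2.5, 3]
z = 2.75 gives f = -3.695312, negative; keep [2.75, 3]
z = 2.875 gives f = 0.48291, positive; keep [2.75, 2.875]
z = 2.8125 gives f = -1.7619, negative; keep [2.8125, 2.875]
z = 2.84375 gives f = -0.6799, negative; keep [2.84375, 2.875]
z = 2.859375 gives f = -0.1087, negative; keep [2.859375, 2.875]

[2.859375, 2.875]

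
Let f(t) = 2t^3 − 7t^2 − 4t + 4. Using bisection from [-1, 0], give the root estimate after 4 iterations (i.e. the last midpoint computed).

f(-0.5) = 4 > 0, so the root lies in [-1, -0.5]
f(-0.75) = 2.21875 > 0, so the root lies in [-1, -0.75]
f(-0.875) = 0.800781 > 0, so the root lies in [-1, -0.875]
f(-0.9375) = -0.0503 < 0, so the root lies in [-0.9375, -0.875]

-0.9375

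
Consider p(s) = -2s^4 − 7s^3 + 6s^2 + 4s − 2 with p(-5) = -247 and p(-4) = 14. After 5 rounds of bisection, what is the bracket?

p(-4.5) = -80.75 < 0, so the root lies in [-4.5, -4]
p(-4.25) = -25.773438 < 0, so the root lies in [-4.25, -4]
p(-4.125) = -4.143066 < 0, so the root lies in [-4.125, -4]
p(-4.0625) = 5.3454 > 0, so the root lies in [-4.125, -4.0625]
p(-4.09375) = 0.7078 > 0, so the root lies in [-4.125, -4.09375]

[-4.125, -4.09375]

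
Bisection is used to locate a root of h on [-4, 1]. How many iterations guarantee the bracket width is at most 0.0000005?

Width after n steps is 5/2^n. Need 2^n ≥ 5/0.0000005 = 10000000.
2^23 = 8388608 < 10000000 ≤ 2^24 = 16777216, so n = 24.

24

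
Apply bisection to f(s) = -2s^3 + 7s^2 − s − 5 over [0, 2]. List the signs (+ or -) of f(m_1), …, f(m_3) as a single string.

-++

m = 1, f(m) = -1 (−); new bracket [1, 2]
m = 1.5, f(m) = 2.5 (+); new bracket [1, 1.5]
m = 1.25, f(m) = 0.78125 (+); new bracket [1, 1.25]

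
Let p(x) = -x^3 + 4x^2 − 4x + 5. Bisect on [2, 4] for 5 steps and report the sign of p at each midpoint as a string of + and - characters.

+--++

x = 3 gives p = 2, positive; keep [3, 4]
x = 3.5 gives p = -2.875, negative; keep [3, 3.5]
x = 3.25 gives p = -0.078125, negative; keep [3, 3.25]
x = 3.125 gives p = 1.0449, positive; keep [3.125, 3.25]
x = 3.1875 gives p = 0.5051, positive; keep [3.1875, 3.25]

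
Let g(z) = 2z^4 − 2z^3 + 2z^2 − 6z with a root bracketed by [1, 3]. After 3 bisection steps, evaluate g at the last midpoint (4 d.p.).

z = 2 gives g = 12, positive; keep [1, 2]
z = 1.5 gives g = -1.125, negative; keep [1.5, 2]
z = 1.75 gives g = 3.664062, positive; keep [1.5, 1.75]

3.6641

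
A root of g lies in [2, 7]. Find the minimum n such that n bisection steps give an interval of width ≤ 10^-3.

13

Width after n steps is 5/2^n. Need 2^n ≥ 5/10^-3 = 5000.
2^12 = 4096 < 5000 ≤ 2^13 = 8192, so n = 13.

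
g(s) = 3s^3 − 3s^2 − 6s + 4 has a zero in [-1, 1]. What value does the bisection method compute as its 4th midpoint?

g(0) = 4 > 0, so the root lies in [0, 1]
g(0.5) = 0.625 > 0, so the root lies in [0.5, 1]
g(0.75) = -0.921875 < 0, so the root lies in [0.5, 0.75]
g(0.625) = -0.1895 < 0, so the root lies in [0.5, 0.625]

0.625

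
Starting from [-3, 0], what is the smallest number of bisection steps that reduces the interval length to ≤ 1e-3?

Width after n steps is 3/2^n. Need 2^n ≥ 3/1e-3 = 3000.
2^11 = 2048 < 3000 ≤ 2^12 = 4096, so n = 12.

12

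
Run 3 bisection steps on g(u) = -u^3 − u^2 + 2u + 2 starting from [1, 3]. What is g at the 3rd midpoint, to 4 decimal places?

u = 2 gives g = -6, negative; keep [1, 2]
u = 1.5 gives g = -0.625, negative; keep [1, 1.5]
u = 1.25 gives g = 0.984375, positive; keep [1.25, 1.5]

0.9844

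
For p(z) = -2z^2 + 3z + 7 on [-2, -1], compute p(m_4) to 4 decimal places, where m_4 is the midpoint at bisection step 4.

midpoint -1.5: p = -2 < 0 → [-1.5, -1]
midpoint -1.25: p = 0.125 > 0 → [-1.5, -1.25]
midpoint -1.375: p = -0.90625 < 0 → [-1.375, -1.25]
midpoint -1.3125: p = -0.3828 < 0 → [-1.3125, -1.25]

-0.3828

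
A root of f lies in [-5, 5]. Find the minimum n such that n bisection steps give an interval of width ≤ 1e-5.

Width after n steps is 10/2^n. Need 2^n ≥ 10/1e-5 = 1000000.
2^19 = 524288 < 1000000 ≤ 2^20 = 1048576, so n = 20.

20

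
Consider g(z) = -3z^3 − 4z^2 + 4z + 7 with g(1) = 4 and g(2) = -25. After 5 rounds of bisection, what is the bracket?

[1.21875, 1.25]

z = 1.5 gives g = -6.125, negative; keep [1, 1.5]
z = 1.25 gives g = -0.109375, negative; keep [1, 1.25]
z = 1.125 gives g = 2.166016, positive; keep [1.125, 1.25]
z = 1.1875 gives g = 1.0857, positive; keep [1.1875, 1.25]
z = 1.21875 gives g = 0.5028, positive; keep [1.21875, 1.25]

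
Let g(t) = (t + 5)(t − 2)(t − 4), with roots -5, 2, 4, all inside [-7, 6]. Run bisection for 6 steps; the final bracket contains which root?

-5

m = -0.5, g(m) = 50.625 (+); new bracket [-7, -0.5]
m = -3.75, g(m) = 55.703125 (+); new bracket [-7, -3.75]
m = -5.375, g(m) = -25.927734 (−); new bracket [-5.375, -3.75]
m = -4.5625, g(m) = 24.5837 (+); new bracket [-5.375, -4.5625]
m = -4.96875, g(m) = 1.9532 (+); new bracket [-5.375, -4.96875]
m = -5.171875, g(m) = -11.3059 (−); new bracket [-5.171875, -4.96875]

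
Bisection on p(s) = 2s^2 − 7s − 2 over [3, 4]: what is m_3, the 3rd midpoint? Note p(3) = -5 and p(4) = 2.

3.875

midpoint 3.5: p = -2 < 0 → [3.5, 4]
midpoint 3.75: p = -0.125 < 0 → [3.75, 4]
midpoint 3.875: p = 0.90625 > 0 → [3.75, 3.875]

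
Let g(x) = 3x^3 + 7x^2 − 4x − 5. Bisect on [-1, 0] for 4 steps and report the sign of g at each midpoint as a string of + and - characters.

-+-+

x = -0.5 gives g = -1.625, negative; keep [-1, -0.5]
x = -0.75 gives g = 0.671875, positive; keep [-0.75, -0.5]
x = -0.625 gives g = -0.498047, negative; keep [-0.75, -0.625]
x = -0.6875 gives g = 0.0837, positive; keep [-0.6875, -0.625]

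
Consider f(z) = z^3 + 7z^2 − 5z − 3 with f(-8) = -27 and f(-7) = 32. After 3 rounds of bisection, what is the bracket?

[-7.625, -7.5]

z = -7.5 gives f = 6.375, positive; keep [-8, -7.5]
z = -7.75 gives f = -9.296875, negative; keep [-7.75, -7.5]
z = -7.625 gives f = -1.212891, negative; keep [-7.625, -7.5]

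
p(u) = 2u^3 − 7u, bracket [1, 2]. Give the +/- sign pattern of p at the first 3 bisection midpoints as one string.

--+

p(1.5) = -3.75 < 0, so the root lies in [1.5, 2]
p(1.75) = -1.53125 < 0, so the root lies in [1.75, 2]
p(1.875) = 0.058594 > 0, so the root lies in [1.75, 1.875]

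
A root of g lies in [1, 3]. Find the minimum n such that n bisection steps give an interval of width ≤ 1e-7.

25

Width after n steps is 2/2^n. Need 2^n ≥ 2/1e-7 = 20000000.
2^24 = 16777216 < 20000000 ≤ 2^25 = 33554432, so n = 25.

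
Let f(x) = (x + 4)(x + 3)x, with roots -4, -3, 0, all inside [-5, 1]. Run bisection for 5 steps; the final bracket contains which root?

0

midpoint -2: f = -4 < 0 → [-2, 1]
midpoint -0.5: f = -4.375 < 0 → [-0.5, 1]
midpoint 0.25: f = 3.453125 > 0 → [-0.5, 0.25]
midpoint -0.125: f = -1.3926 < 0 → [-0.125, 0.25]
midpoint 0.0625: f = 0.7776 > 0 → [-0.125, 0.0625]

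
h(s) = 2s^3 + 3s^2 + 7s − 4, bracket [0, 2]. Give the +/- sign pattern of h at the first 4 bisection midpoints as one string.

++--

m = 1, h(m) = 8 (+); new bracket [0, 1]
m = 0.5, h(m) = 0.5 (+); new bracket [0, 0.5]
m = 0.25, h(m) = -2.03125 (−); new bracket [0.25, 0.5]
m = 0.375, h(m) = -0.8477 (−); new bracket [0.375, 0.5]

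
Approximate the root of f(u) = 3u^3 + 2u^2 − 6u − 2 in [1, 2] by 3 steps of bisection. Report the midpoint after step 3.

1.375

m = 1.5, f(m) = 3.625 (+); new bracket [1, 1.5]
m = 1.25, f(m) = -0.515625 (−); new bracket [1.25, 1.5]
m = 1.375, f(m) = 1.330078 (+); new bracket [1.25, 1.375]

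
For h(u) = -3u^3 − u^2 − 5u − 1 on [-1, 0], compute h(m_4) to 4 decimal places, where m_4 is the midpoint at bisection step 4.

u = -0.5 gives h = 1.625, positive; keep [-0.5, 0]
u = -0.25 gives h = 0.234375, positive; keep [-0.25, 0]
u = -0.125 gives h = -0.384766, negative; keep [-0.25, -0.125]
u = -0.1875 gives h = -0.0779, negative; keep [-0.25, -0.1875]

-0.0779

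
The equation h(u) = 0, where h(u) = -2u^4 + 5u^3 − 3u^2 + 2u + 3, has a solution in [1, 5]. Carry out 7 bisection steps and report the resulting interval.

[2.15625, 2.1875]

h(3) = -45 < 0, so the root lies in [1, 3]
h(2) = 3 > 0, so the root lies in [2, 3]
h(2.5) = -10.75 < 0, so the root lies in [2, 2.5]
h(2.25) = -1.9922 < 0, so the root lies in [2, 2.25]
h(2.125) = 0.8999 > 0, so the root lies in [2.125, 2.25]
h(2.1875) = -0.4383 < 0, so the root lies in [2.125, 2.1875]
h(2.15625) = 0.2567 > 0, so the root lies in [2.15625, 2.1875]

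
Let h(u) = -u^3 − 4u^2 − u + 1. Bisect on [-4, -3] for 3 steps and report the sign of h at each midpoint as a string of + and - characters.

midpoint -3.5: h = -1.625 < 0 → [-4, -3.5]
midpoint -3.75: h = 1.234375 > 0 → [-3.75, -3.5]
midpoint -3.625: h = -0.302734 < 0 → [-3.75, -3.625]

-+-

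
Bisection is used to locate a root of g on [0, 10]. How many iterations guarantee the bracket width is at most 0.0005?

Width after n steps is 10/2^n. Need 2^n ≥ 10/0.0005 = 20000.
2^14 = 16384 < 20000 ≤ 2^15 = 32768, so n = 15.

15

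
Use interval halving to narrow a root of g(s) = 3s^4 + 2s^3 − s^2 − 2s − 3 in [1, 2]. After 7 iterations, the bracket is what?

midpoint 1.5: g = 13.6875 > 0 → [1, 1.5]
midpoint 1.25: g = 4.167969 > 0 → [1, 1.25]
midpoint 1.125: g = 1.137451 > 0 → [1, 1.125]
midpoint 1.0625: g = -0.0317 < 0 → [1.0625, 1.125]
midpoint 1.09375: g = 0.5264 > 0 → [1.0625, 1.09375]
midpoint 1.078125: g = 0.2409 > 0 → [1.0625, 1.078125]
midpoint 1.0703125: g = 0.103 > 0 → [1.0625, 1.0703125]

[1.0625, 1.0703125]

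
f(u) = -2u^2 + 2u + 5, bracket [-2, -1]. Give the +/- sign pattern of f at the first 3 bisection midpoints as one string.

--+

u = -1.5 gives f = -2.5, negative; keep [-1.5, -1]
u = -1.25 gives f = -0.625, negative; keep [-1.25, -1]
u = -1.125 gives f = 0.21875, positive; keep [-1.25, -1.125]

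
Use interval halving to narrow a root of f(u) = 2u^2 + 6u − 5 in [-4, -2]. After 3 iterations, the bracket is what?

u = -3 gives f = -5, negative; keep [-4, -3]
u = -3.5 gives f = -1.5, negative; keep [-4, -3.5]
u = -3.75 gives f = 0.625, positive; keep [-3.75, -3.5]

[-3.75, -3.5]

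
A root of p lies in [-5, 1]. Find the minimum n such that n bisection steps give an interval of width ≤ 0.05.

7

Width after n steps is 6/2^n. Need 2^n ≥ 6/0.05 = 120.
2^6 = 64 < 120 ≤ 2^7 = 128, so n = 7.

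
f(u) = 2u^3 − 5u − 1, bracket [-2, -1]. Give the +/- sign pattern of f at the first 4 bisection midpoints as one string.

-+++

m = -1.5, f(m) = -0.25 (−); new bracket [-1.5, -1]
m = -1.25, f(m) = 1.34375 (+); new bracket [-1.5, -1.25]
m = -1.375, f(m) = 0.675781 (+); new bracket [-1.5, -1.375]
m = -1.4375, f(m) = 0.2466 (+); new bracket [-1.5, -1.4375]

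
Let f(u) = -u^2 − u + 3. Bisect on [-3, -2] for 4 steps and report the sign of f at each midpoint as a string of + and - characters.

u = -2.5 gives f = -0.75, negative; keep [-2.5, -2]
u = -2.25 gives f = 0.1875, positive; keep [-2.5, -2.25]
u = -2.375 gives f = -0.265625, negative; keep [-2.375, -2.25]
u = -2.3125 gives f = -0.0352, negative; keep [-2.3125, -2.25]

-+--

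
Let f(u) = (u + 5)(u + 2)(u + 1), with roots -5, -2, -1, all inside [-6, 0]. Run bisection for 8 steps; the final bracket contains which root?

f(-3) = 4 > 0, so the root lies in [-6, -3]
f(-4.5) = 4.375 > 0, so the root lies in [-6, -4.5]
f(-5.25) = -3.453125 < 0, so the root lies in [-5.25, -4.5]
f(-4.875) = 1.3926 > 0, so the root lies in [-5.25, -4.875]
f(-5.0625) = -0.7776 < 0, so the root lies in [-5.0625, -4.875]
f(-4.96875) = 0.3682 > 0, so the root lies in [-5.0625, -4.96875]
f(-5.015625) = -0.1892 < 0, so the root lies in [-5.015625, -4.96875]
f(-4.9921875) = 0.0933 > 0, so the root lies in [-5.015625, -4.9921875]

-5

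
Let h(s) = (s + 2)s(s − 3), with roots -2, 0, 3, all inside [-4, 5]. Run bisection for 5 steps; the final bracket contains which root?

s = 0.5 gives h = -3.125, negative; keep [0.5, 5]
s = 2.75 gives h = -3.265625, negative; keep [2.75, 5]
s = 3.875 gives h = 19.919922, positive; keep [2.75, 3.875]
s = 3.3125 gives h = 5.4993, positive; keep [2.75, 3.3125]
s = 3.03125 gives h = 0.4766, positive; keep [2.75, 3.03125]

3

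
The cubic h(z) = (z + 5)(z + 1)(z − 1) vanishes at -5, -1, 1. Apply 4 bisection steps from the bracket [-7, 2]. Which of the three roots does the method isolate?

h(-2.5) = 13.125 > 0, so the root lies in [-7, -2.5]
h(-4.75) = 5.390625 > 0, so the root lies in [-7, -4.75]
h(-5.875) = -29.326172 < 0, so the root lies in [-5.875, -4.75]
h(-5.3125) = -8.5071 < 0, so the root lies in [-5.3125, -4.75]

-5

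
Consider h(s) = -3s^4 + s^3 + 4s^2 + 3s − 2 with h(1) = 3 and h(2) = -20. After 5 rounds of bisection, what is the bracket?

m = 1.5, h(m) = -0.3125 (−); new bracket [1, 1.5]
m = 1.25, h(m) = 2.628906 (+); new bracket [1.25, 1.5]
m = 1.375, h(m) = 1.563721 (+); new bracket [1.375, 1.5]
m = 1.4375, h(m) = 0.7385 (+); new bracket [1.4375, 1.5]
m = 1.46875, h(m) = 0.2427 (+); new bracket [1.46875, 1.5]

[1.46875, 1.5]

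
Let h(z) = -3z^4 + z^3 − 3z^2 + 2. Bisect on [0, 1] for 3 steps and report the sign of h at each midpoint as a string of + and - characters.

+-+

z = 0.5 gives h = 1.1875, positive; keep [0.5, 1]
z = 0.75 gives h = -0.214844, negative; keep [0.5, 0.75]
z = 0.625 gives h = 0.614502, positive; keep [0.625, 0.75]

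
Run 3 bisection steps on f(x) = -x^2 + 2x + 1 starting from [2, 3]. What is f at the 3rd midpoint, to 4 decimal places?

x = 2.5 gives f = -0.25, negative; keep [2, 2.5]
x = 2.25 gives f = 0.4375, positive; keep [2.25, 2.5]
x = 2.375 gives f = 0.109375, positive; keep [2.375, 2.5]

0.1094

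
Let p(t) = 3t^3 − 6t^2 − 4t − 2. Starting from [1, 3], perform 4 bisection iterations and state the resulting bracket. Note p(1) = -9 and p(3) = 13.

[2.5, 2.625]

midpoint 2: p = -10 < 0 → [2, 3]
midpoint 2.5: p = -2.625 < 0 → [2.5, 3]
midpoint 2.75: p = 4.015625 > 0 → [2.5, 2.75]
midpoint 2.625: p = 0.4199 > 0 → [2.5, 2.625]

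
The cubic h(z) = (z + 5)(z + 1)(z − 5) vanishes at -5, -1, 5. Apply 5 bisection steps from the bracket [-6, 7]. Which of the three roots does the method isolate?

5

z = 0.5 gives h = -37.125, negative; keep [0.5, 7]
z = 3.75 gives h = -51.953125, negative; keep [3.75, 7]
z = 5.375 gives h = 24.802734, positive; keep [3.75, 5.375]
z = 4.5625 gives h = -23.2712, negative; keep [4.5625, 5.375]
z = 4.96875 gives h = -1.8594, negative; keep [4.96875, 5.375]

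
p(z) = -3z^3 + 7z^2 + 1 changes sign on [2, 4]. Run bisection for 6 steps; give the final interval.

[2.375, 2.40625]

midpoint 3: p = -17 < 0 → [2, 3]
midpoint 2.5: p = -2.125 < 0 → [2, 2.5]
midpoint 2.25: p = 2.265625 > 0 → [2.25, 2.5]
midpoint 2.375: p = 0.2949 > 0 → [2.375, 2.5]
midpoint 2.4375: p = -0.8567 < 0 → [2.375, 2.4375]
midpoint 2.40625: p = -0.2666 < 0 → [2.375, 2.40625]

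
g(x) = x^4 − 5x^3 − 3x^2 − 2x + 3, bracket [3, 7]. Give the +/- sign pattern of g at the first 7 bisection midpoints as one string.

x = 5 gives g = -82, negative; keep [5, 7]
x = 6 gives g = 99, positive; keep [5, 6]
x = 5.5 gives g = -15.5625, negative; keep [5.5, 6]
x = 5.75 gives g = 34.8945, positive; keep [5.5, 5.75]
x = 5.625 gives g = 8.0647, positive; keep [5.5, 5.625]
x = 5.5625 gives g = -4.1365, negative; keep [5.5625, 5.625]
x = 5.59375 gives g = 1.8656, positive; keep [5.5625, 5.59375]

-+-++-+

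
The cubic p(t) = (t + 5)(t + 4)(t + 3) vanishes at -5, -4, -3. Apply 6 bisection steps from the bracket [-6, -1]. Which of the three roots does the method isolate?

-3

t = -3.5 gives p = -0.375, negative; keep [-3.5, -1]
t = -2.25 gives p = 3.609375, positive; keep [-3.5, -2.25]
t = -2.875 gives p = 0.298828, positive; keep [-3.5, -2.875]
t = -3.1875 gives p = -0.2761, negative; keep [-3.1875, -2.875]
t = -3.03125 gives p = -0.0596, negative; keep [-3.03125, -2.875]
t = -2.953125 gives p = 0.1004, positive; keep [-3.03125, -2.953125]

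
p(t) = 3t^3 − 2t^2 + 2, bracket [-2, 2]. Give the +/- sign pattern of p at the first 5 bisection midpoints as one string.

m = 0, p(m) = 2 (+); new bracket [-2, 0]
m = -1, p(m) = -3 (−); new bracket [-1, 0]
m = -0.5, p(m) = 1.125 (+); new bracket [-1, -0.5]
m = -0.75, p(m) = -0.3906 (−); new bracket [-0.75, -0.5]
m = -0.625, p(m) = 0.4863 (+); new bracket [-0.75, -0.625]

+-+-+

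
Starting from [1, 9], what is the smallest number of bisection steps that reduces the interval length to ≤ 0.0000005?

Width after n steps is 8/2^n. Need 2^n ≥ 8/0.0000005 = 16000000.
2^23 = 8388608 < 16000000 ≤ 2^24 = 16777216, so n = 24.

24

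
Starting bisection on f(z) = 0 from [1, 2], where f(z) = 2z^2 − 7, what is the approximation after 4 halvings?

1.8125

z = 1.5 gives f = -2.5, negative; keep [1.5, 2]
z = 1.75 gives f = -0.875, negative; keep [1.75, 2]
z = 1.875 gives f = 0.03125, positive; keep [1.75, 1.875]
z = 1.8125 gives f = -0.4297, negative; keep [1.8125, 1.875]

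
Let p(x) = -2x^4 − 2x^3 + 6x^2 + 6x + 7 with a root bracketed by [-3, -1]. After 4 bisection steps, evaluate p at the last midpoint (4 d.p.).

-0.2466

midpoint -2: p = 3 > 0 → [-3, -2]
midpoint -2.5: p = -17.375 < 0 → [-2.5, -2]
midpoint -2.25: p = -4.601562 < 0 → [-2.25, -2]
midpoint -2.125: p = -0.2466 < 0 → [-2.125, -2]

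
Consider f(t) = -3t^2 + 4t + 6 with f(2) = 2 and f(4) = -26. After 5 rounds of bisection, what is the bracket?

m = 3, f(m) = -9 (−); new bracket [2, 3]
m = 2.5, f(m) = -2.75 (−); new bracket [2, 2.5]
m = 2.25, f(m) = -0.1875 (−); new bracket [2, 2.25]
m = 2.125, f(m) = 0.9531 (+); new bracket [2.125, 2.25]
m = 2.1875, f(m) = 0.3945 (+); new bracket [2.1875, 2.25]

[2.1875, 2.25]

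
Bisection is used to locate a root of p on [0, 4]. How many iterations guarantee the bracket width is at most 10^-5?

19

Width after n steps is 4/2^n. Need 2^n ≥ 4/10^-5 = 400000.
2^18 = 262144 < 400000 ≤ 2^19 = 524288, so n = 19.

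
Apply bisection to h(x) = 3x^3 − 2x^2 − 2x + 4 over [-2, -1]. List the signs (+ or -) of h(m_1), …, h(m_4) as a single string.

---+

x = -1.5 gives h = -7.625, negative; keep [-1.5, -1]
x = -1.25 gives h = -2.484375, negative; keep [-1.25, -1]
x = -1.125 gives h = -0.552734, negative; keep [-1.125, -1]
x = -1.0625 gives h = 0.2688, positive; keep [-1.125, -1.0625]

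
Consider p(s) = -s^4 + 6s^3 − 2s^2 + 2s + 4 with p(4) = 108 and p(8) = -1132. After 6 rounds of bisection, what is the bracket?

midpoint 6: p = -56 < 0 → [4, 6]
midpoint 5: p = 89 > 0 → [5, 6]
midpoint 5.5: p = 37.6875 > 0 → [5.5, 6]
midpoint 5.75: p = -3.0977 < 0 → [5.5, 5.75]
midpoint 5.625: p = 18.7107 > 0 → [5.625, 5.75]
midpoint 5.6875: p = 8.1726 > 0 → [5.6875, 5.75]

[5.6875, 5.75]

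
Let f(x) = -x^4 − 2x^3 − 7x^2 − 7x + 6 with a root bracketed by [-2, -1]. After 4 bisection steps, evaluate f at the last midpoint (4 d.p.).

-0.6194

midpoint -1.5: f = 2.4375 > 0 → [-2, -1.5]
midpoint -1.75: f = -1.847656 < 0 → [-1.75, -1.5]
midpoint -1.625: f = 0.499756 > 0 → [-1.75, -1.625]
midpoint -1.6875: f = -0.6194 < 0 → [-1.6875, -1.625]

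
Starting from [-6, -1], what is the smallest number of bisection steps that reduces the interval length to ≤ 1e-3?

Width after n steps is 5/2^n. Need 2^n ≥ 5/1e-3 = 5000.
2^12 = 4096 < 5000 ≤ 2^13 = 8192, so n = 13.

13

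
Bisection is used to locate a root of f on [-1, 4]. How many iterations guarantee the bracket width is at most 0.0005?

14

Width after n steps is 5/2^n. Need 2^n ≥ 5/0.0005 = 10000.
2^13 = 8192 < 10000 ≤ 2^14 = 16384, so n = 14.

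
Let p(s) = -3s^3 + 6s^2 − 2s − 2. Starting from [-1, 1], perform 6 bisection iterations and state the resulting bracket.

[-0.40625, -0.375]

p(0) = -2 < 0, so the root lies in [-1, 0]
p(-0.5) = 0.875 > 0, so the root lies in [-0.5, 0]
p(-0.25) = -1.078125 < 0, so the root lies in [-0.5, -0.25]
p(-0.375) = -0.248 < 0, so the root lies in [-0.5, -0.375]
p(-0.4375) = 0.2747 > 0, so the root lies in [-0.4375, -0.375]
p(-0.40625) = 0.0039 > 0, so the root lies in [-0.40625, -0.375]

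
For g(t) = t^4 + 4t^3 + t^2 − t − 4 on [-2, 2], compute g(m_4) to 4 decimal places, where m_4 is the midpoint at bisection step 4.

-2.1836

m = 0, g(m) = -4 (−); new bracket [0, 2]
m = 1, g(m) = 1 (+); new bracket [0, 1]
m = 0.5, g(m) = -3.6875 (−); new bracket [0.5, 1]
m = 0.75, g(m) = -2.1836 (−); new bracket [0.75, 1]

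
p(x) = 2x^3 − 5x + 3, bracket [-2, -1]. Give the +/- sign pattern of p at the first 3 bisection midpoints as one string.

++-

midpoint -1.5: p = 3.75 > 0 → [-2, -1.5]
midpoint -1.75: p = 1.03125 > 0 → [-2, -1.75]
midpoint -1.875: p = -0.808594 < 0 → [-1.875, -1.75]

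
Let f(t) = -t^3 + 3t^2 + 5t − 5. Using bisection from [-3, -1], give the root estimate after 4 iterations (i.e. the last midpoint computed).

m = -2, f(m) = 5 (+); new bracket [-2, -1]
m = -1.5, f(m) = -2.375 (−); new bracket [-2, -1.5]
m = -1.75, f(m) = 0.796875 (+); new bracket [-1.75, -1.5]
m = -1.625, f(m) = -0.9121 (−); new bracket [-1.75, -1.625]

-1.625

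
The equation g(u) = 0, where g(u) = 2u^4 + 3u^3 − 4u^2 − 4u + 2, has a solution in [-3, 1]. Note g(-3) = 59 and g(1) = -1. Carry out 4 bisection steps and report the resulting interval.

[0.25, 0.5]

u = -1 gives g = 1, positive; keep [-1, 1]
u = 0 gives g = 2, positive; keep [0, 1]
u = 0.5 gives g = -0.5, negative; keep [0, 0.5]
u = 0.25 gives g = 0.8047, positive; keep [0.25, 0.5]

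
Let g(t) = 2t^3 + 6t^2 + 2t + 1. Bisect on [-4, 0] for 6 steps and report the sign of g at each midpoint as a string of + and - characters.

t = -2 gives g = 5, positive; keep [-4, -2]
t = -3 gives g = -5, negative; keep [-3, -2]
t = -2.5 gives g = 2.25, positive; keep [-3, -2.5]
t = -2.75 gives g = -0.7188, negative; keep [-2.75, -2.5]
t = -2.625 gives g = 0.918, positive; keep [-2.75, -2.625]
t = -2.6875 gives g = 0.1392, positive; keep [-2.75, -2.6875]

+-+-++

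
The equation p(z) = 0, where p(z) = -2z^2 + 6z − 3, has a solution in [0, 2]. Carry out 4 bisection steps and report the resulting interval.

[0.625, 0.75]

midpoint 1: p = 1 > 0 → [0, 1]
midpoint 0.5: p = -0.5 < 0 → [0.5, 1]
midpoint 0.75: p = 0.375 > 0 → [0.5, 0.75]
midpoint 0.625: p = -0.0312 < 0 → [0.625, 0.75]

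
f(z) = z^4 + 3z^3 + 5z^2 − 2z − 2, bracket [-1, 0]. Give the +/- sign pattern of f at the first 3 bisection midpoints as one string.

midpoint -0.5: f = -0.0625 < 0 → [-1, -0.5]
midpoint -0.75: f = 1.363281 > 0 → [-0.75, -0.5]
midpoint -0.625: f = 0.623291 > 0 → [-0.625, -0.5]

-++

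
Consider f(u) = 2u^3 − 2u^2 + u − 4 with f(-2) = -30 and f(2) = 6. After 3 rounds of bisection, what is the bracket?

[1.5, 2]

f(0) = -4 < 0, so the root lies in [0, 2]
f(1) = -3 < 0, so the root lies in [1, 2]
f(1.5) = -0.25 < 0, so the root lies in [1.5, 2]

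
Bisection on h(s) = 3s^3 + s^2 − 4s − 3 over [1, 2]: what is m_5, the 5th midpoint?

h(1.5) = 3.375 > 0, so the root lies in [1, 1.5]
h(1.25) = -0.578125 < 0, so the root lies in [1.25, 1.5]
h(1.375) = 1.189453 > 0, so the root lies in [1.25, 1.375]
h(1.3125) = 0.2556 > 0, so the root lies in [1.25, 1.3125]
h(1.28125) = -0.1735 < 0, so the root lies in [1.28125, 1.3125]

1.28125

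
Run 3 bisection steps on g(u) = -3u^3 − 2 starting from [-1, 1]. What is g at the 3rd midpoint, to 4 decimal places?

g(0) = -2 < 0, so the root lies in [-1, 0]
g(-0.5) = -1.625 < 0, so the root lies in [-1, -0.5]
g(-0.75) = -0.734375 < 0, so the root lies in [-1, -0.75]

-0.7344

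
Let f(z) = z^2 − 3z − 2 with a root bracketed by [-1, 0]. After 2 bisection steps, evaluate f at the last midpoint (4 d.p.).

0.8125

z = -0.5 gives f = -0.25, negative; keep [-1, -0.5]
z = -0.75 gives f = 0.8125, positive; keep [-0.75, -0.5]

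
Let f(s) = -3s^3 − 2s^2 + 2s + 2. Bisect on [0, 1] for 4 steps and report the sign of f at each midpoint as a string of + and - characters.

+++-

f(0.5) = 2.125 > 0, so the root lies in [0.5, 1]
f(0.75) = 1.109375 > 0, so the root lies in [0.75, 1]
f(0.875) = 0.208984 > 0, so the root lies in [0.875, 1]
f(0.9375) = -0.3547 < 0, so the root lies in [0.875, 0.9375]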